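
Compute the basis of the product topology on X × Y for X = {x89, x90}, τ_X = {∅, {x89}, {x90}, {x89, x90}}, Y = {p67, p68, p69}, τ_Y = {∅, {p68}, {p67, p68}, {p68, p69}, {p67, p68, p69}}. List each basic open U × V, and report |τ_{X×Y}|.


Basis B = {∅ × ∅, {x89} × {p68}, {x90} × {p68}, {x89} × {p67, p68}, {x89} × {p68, p69}, {x89, x90} × {p68}, {x90} × {p67, p68}, {x90} × {p68, p69}, {x89} × {p67, p68, p69}, {x90} × {p67, p68, p69}, {x89, x90} × {p67, p68}, {x89, x90} × {p68, p69}, {x89, x90} × {p67, p68, p69}}; |τ_{X×Y}| = 25.

Enumerate products U × V with U ∈ τ_X, V ∈ τ_Y (deduplicated):
  ∅ × ∅ = {} (∅)
  {x89} × {p68} = {(x89,p68)}
  {x90} × {p68} = {(x90,p68)}
  {x89} × {p67, p68} = {(x89,p67), (x89,p68)}
  {x89} × {p68, p69} = {(x89,p68), (x89,p69)}
  {x89, x90} × {p68} = {(x89,p68), (x90,p68)}
  {x90} × {p67, p68} = {(x90,p67), (x90,p68)}
  {x90} × {p68, p69} = {(x90,p68), (x90,p69)}
  {x89} × {p67, p68, p69} = {(x89,p67), (x89,p68), (x89,p69)}
  {x90} × {p67, p68, p69} = {(x90,p67), (x90,p68), (x90,p69)}
  {x89, x90} × {p67, p68} = {(x89,p67), (x89,p68), (x90,p67), (x90,p68)}
  {x89, x90} × {p68, p69} = {(x89,p68), (x89,p69), (x90,p68), (x90,p69)}
  {x89, x90} × {p67, p68, p69} = {(x89,p67), (x89,p68), (x89,p69), (x90,p67), (x90,p68), (x90,p69)}
These 13 distinct sets form the basis B.
Close under arbitrary unions to get τ_{X×Y}; counting gives |τ_{X×Y}| = 25.


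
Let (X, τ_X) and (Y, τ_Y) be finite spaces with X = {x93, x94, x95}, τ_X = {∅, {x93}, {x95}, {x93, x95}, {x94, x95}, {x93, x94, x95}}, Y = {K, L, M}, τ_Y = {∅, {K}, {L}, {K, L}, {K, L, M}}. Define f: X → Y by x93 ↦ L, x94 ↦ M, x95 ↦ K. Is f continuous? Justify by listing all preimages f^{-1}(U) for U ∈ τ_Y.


f IS continuous.

Compute f^{-1}(U) for each U ∈ τ_Y:
  U = ∅: f^{-1}(U) = ∅ ∈ τ_X ✓.
  U = {K}: f^{-1}(U) = {x95} ∈ τ_X ✓.
  U = {L}: f^{-1}(U) = {x93} ∈ τ_X ✓.
  U = {K, L}: f^{-1}(U) = {x93, x95} ∈ τ_X ✓.
  U = {K, L, M}: f^{-1}(U) = {x93, x94, x95} ∈ τ_X ✓.
Every preimage lies in τ_X, so f IS continuous.


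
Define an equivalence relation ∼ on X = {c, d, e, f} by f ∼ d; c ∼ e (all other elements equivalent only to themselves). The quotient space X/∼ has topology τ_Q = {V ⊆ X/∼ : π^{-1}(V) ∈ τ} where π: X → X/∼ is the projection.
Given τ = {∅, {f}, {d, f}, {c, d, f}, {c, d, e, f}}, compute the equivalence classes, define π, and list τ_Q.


X/∼ = {[c=e], [d=f]}; |τ_Q| = 3.

Equivalence classes: [c=e], [d=f].
Quotient map π: X → X/∼ sends c ↦ [c=e], d ↦ [d=f], e ↦ [c=e], f ↦ [d=f].
For each subset V ⊆ X/∼, compute π^{-1}(V) ⊆ X and check whether π^{-1}(V) ∈ τ. V is open in τ_Q iff π^{-1}(V) ∈ τ.
  V = {}: π^{-1}(V) = ∅ ∈ τ ✓.
  V = {[c=e]}: π^{-1}(V) = {c, e} ∉ τ ✗.
  V = {[d=f]}: π^{-1}(V) = {d, f} ∈ τ ✓.
  V = {[c=e], [d=f]}: π^{-1}(V) = {c, d, e, f} ∈ τ ✓.
Open sets in the quotient: τ_Q = {{}, {[d=f]}, {[c=e], [d=f]}} (3 elements).


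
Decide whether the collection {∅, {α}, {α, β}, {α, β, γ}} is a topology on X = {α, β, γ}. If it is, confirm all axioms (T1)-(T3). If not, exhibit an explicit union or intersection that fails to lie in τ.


τ IS a topology on X.

Axiom (T1): ∅ ∈ τ? Yes; X ∈ τ? Yes.
Axiom (T2/T3): check pairwise unions and intersections of members of τ.
All pairwise intersections and unions checked — each lies in τ. Therefore τ satisfies (T1), (T2), (T3): it IS a topology on X.


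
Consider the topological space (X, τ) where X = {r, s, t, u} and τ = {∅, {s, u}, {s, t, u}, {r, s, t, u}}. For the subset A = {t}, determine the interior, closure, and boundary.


int(A) = ∅, cl(A) = {r, t}, ∂A = {r, t}.

Closed sets in (X, τ) are complements of opens:
  closed(X, τ) = {∅, {r}, {r, t}, {r, s, t, u}}.
int(A) = ⋃ {U ∈ τ : U ⊆ A}. Opens contained in A: ∅.
Taking the union of these: int(A) = ∅.
cl(A) = ⋂ {C closed : A ⊆ C}. Closed sets containing A: {r, t}, {r, s, t, u}.
Intersecting these: cl(A) = {r, t}.
∂A = cl(A) ∖ int(A) = {r, t} ∖ ∅ = {r, t}.


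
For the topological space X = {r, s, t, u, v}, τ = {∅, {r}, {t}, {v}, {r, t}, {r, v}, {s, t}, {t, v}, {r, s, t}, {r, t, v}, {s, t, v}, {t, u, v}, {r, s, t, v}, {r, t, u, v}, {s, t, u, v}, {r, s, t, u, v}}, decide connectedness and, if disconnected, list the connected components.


(X, τ) is disconnected; components = [{r}, {s, t, u, v}].

Find clopen sets (U ∈ τ with X ∖ U ∈ τ):
  U = ∅, X ∖ U = {r, s, t, u, v} — both open, so U is clopen.
  U = {r}, X ∖ U = {s, t, u, v} — both open, so U is clopen.
  U = {s, t, u, v}, X ∖ U = {r} — both open, so U is clopen.
  U = {r, s, t, u, v}, X ∖ U = ∅ — both open, so U is clopen.
Nontrivial clopen(s) exist: e.g. {r}. So (X, τ) is disconnected.
Compute connected components by grouping points that agree on all clopens:
  component: {r}
  component: {s, t, u, v}


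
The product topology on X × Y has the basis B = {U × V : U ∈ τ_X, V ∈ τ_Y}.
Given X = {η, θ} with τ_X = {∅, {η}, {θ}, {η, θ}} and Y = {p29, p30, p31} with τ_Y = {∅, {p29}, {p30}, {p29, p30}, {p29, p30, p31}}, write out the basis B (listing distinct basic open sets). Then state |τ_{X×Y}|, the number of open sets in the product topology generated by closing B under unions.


Basis B = {∅ × ∅, {η} × {p29}, {η} × {p30}, {θ} × {p29}, {θ} × {p30}, {η} × {p29, p30}, {η, θ} × {p29}, {η, θ} × {p30}, {θ} × {p29, p30}, {η} × {p29, p30, p31}, {θ} × {p29, p30, p31}, {η, θ} × {p29, p30}, {η, θ} × {p29, p30, p31}}; |τ_{X×Y}| = 25.

Enumerate products U × V with U ∈ τ_X, V ∈ τ_Y (deduplicated):
  ∅ × ∅ = {} (∅)
  {η} × {p29} = {(η,p29)}
  {η} × {p30} = {(η,p30)}
  {θ} × {p29} = {(θ,p29)}
  {θ} × {p30} = {(θ,p30)}
  {η} × {p29, p30} = {(η,p29), (η,p30)}
  {η, θ} × {p29} = {(η,p29), (θ,p29)}
  {η, θ} × {p30} = {(η,p30), (θ,p30)}
  {θ} × {p29, p30} = {(θ,p29), (θ,p30)}
  {η} × {p29, p30, p31} = {(η,p29), (η,p30), (η,p31)}
  {θ} × {p29, p30, p31} = {(θ,p29), (θ,p30), (θ,p31)}
  {η, θ} × {p29, p30} = {(η,p29), (η,p30), (θ,p29), (θ,p30)}
  {η, θ} × {p29, p30, p31} = {(η,p29), (η,p30), (η,p31), (θ,p29), (θ,p30), (θ,p31)}
These 13 distinct sets form the basis B.
Close under arbitrary unions to get τ_{X×Y}; counting gives |τ_{X×Y}| = 25.


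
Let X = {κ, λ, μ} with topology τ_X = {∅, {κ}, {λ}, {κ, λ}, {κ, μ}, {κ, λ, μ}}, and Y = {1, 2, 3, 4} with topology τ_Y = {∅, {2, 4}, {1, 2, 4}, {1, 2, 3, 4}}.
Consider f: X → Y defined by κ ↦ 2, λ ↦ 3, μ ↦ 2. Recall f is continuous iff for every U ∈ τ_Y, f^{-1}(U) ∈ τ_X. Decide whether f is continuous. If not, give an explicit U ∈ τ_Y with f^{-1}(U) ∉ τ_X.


f IS continuous.

Compute f^{-1}(U) for each U ∈ τ_Y:
  U = ∅: f^{-1}(U) = ∅ ∈ τ_X ✓.
  U = {2, 4}: f^{-1}(U) = {κ, μ} ∈ τ_X ✓.
  U = {1, 2, 4}: f^{-1}(U) = {κ, μ} ∈ τ_X ✓.
  U = {1, 2, 3, 4}: f^{-1}(U) = {κ, λ, μ} ∈ τ_X ✓.
Every preimage lies in τ_X, so f IS continuous.


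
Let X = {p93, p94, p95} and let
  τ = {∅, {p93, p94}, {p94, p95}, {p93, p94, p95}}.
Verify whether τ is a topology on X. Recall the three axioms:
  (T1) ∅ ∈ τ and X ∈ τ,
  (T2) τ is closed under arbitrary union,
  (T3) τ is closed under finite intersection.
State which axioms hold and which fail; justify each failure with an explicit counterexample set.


τ is NOT a topology on X.

Axiom (T1): ∅ ∈ τ? Yes; X ∈ τ? Yes.
Axiom (T2/T3): check pairwise unions and intersections of members of τ.
Counterexample for (T3): {p93, p94} ∩ {p94, p95} = {p94} ∉ τ. Therefore τ is NOT a topology.


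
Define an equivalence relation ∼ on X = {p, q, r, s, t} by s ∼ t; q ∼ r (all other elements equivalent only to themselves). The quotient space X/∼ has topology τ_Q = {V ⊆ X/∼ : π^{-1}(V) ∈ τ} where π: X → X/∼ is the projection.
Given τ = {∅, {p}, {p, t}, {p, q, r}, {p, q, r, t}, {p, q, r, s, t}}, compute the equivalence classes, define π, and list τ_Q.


X/∼ = {[p], [q=r], [s=t]}; |τ_Q| = 4.

Equivalence classes: [p], [q=r], [s=t].
Quotient map π: X → X/∼ sends p ↦ [p], q ↦ [q=r], r ↦ [q=r], s ↦ [s=t], t ↦ [s=t].
For each subset V ⊆ X/∼, compute π^{-1}(V) ⊆ X and check whether π^{-1}(V) ∈ τ. V is open in τ_Q iff π^{-1}(V) ∈ τ.
  V = {}: π^{-1}(V) = ∅ ∈ τ ✓.
  V = {[p]}: π^{-1}(V) = {p} ∈ τ ✓.
  V = {[q=r]}: π^{-1}(V) = {q, r} ∉ τ ✗.
  V = {[p], [q=r]}: π^{-1}(V) = {p, q, r} ∈ τ ✓.
  V = {[s=t]}: π^{-1}(V) = {s, t} ∉ τ ✗.
  V = {[p], [s=t]}: π^{-1}(V) = {p, s, t} ∉ τ ✗.
  V = {[q=r], [s=t]}: π^{-1}(V) = {q, r, s, t} ∉ τ ✗.
  V = {[p], [q=r], [s=t]}: π^{-1}(V) = {p, q, r, s, t} ∈ τ ✓.
Open sets in the quotient: τ_Q = {{}, {[p]}, {[p], [q=r]}, {[p], [q=r], [s=t]}} (4 elements).


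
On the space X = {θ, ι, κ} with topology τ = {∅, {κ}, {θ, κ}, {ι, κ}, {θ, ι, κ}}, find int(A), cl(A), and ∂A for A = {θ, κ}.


int(A) = {θ, κ}, cl(A) = {θ, ι, κ}, ∂A = {ι}.

Closed sets in (X, τ) are complements of opens:
  closed(X, τ) = {∅, {θ}, {ι}, {θ, ι}, {θ, ι, κ}}.
int(A) = ⋃ {U ∈ τ : U ⊆ A}. Opens contained in A: ∅, {κ}, {θ, κ}.
Taking the union of these: int(A) = {θ, κ}.
cl(A) = ⋂ {C closed : A ⊆ C}. Closed sets containing A: {θ, ι, κ}.
Intersecting these: cl(A) = {θ, ι, κ}.
∂A = cl(A) ∖ int(A) = {θ, ι, κ} ∖ {θ, κ} = {ι}.


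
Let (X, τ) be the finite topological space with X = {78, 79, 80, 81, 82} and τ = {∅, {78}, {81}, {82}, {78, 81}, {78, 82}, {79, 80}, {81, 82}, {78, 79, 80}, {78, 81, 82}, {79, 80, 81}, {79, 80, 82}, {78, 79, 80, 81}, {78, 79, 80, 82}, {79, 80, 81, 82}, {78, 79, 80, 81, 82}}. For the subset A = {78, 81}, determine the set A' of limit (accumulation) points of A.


A' = ∅

For each x ∈ X, list the open sets U ∈ τ with x ∈ U, then check whether U ∩ (A ∖ {x}) ≠ ∅ for every such U.
  x = 78: open {78} ∋ x has {78} ∩ (A ∖ {78}) = ∅, so x is NOT a limit point.
  x = 79: open {79, 80} ∋ x has {79, 80} ∩ (A ∖ {79}) = ∅, so x is NOT a limit point.
  x = 80: open {79, 80} ∋ x has {79, 80} ∩ (A ∖ {80}) = ∅, so x is NOT a limit point.
  x = 81: open {81} ∋ x has {81} ∩ (A ∖ {81}) = ∅, so x is NOT a limit point.
  x = 82: open {82} ∋ x has {82} ∩ (A ∖ {82}) = ∅, so x is NOT a limit point.
Collecting: A' = ∅.


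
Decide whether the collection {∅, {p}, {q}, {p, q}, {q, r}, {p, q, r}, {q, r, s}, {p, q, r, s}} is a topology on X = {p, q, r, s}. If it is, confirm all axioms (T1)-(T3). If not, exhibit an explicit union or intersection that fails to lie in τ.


τ IS a topology on X.

Axiom (T1): ∅ ∈ τ? Yes; X ∈ τ? Yes.
Axiom (T2/T3): check pairwise unions and intersections of members of τ.
All pairwise intersections and unions checked — each lies in τ. Therefore τ satisfies (T1), (T2), (T3): it IS a topology on X.


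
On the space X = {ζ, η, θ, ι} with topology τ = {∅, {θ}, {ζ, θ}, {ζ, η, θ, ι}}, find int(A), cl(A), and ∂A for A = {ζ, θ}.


int(A) = {ζ, θ}, cl(A) = {ζ, η, θ, ι}, ∂A = {η, ι}.

Closed sets in (X, τ) are complements of opens:
  closed(X, τ) = {∅, {η, ι}, {ζ, η, ι}, {ζ, η, θ, ι}}.
int(A) = ⋃ {U ∈ τ : U ⊆ A}. Opens contained in A: ∅, {θ}, {ζ, θ}.
Taking the union of these: int(A) = {ζ, θ}.
cl(A) = ⋂ {C closed : A ⊆ C}. Closed sets containing A: {ζ, η, θ, ι}.
Intersecting these: cl(A) = {ζ, η, θ, ι}.
∂A = cl(A) ∖ int(A) = {ζ, η, θ, ι} ∖ {ζ, θ} = {η, ι}.


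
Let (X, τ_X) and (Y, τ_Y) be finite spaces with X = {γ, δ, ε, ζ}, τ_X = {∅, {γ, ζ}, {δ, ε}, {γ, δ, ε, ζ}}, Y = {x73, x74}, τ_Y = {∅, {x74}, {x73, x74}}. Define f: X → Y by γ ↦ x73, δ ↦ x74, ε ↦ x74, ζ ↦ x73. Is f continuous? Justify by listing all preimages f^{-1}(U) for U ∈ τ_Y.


f IS continuous.

Compute f^{-1}(U) for each U ∈ τ_Y:
  U = ∅: f^{-1}(U) = ∅ ∈ τ_X ✓.
  U = {x74}: f^{-1}(U) = {δ, ε} ∈ τ_X ✓.
  U = {x73, x74}: f^{-1}(U) = {γ, δ, ε, ζ} ∈ τ_X ✓.
Every preimage lies in τ_X, so f IS continuous.


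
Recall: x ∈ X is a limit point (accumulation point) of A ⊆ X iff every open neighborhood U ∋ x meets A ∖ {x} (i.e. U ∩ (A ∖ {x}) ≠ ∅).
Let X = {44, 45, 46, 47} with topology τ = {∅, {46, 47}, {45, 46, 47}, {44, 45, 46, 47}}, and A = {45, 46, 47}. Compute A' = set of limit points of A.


A' = {44, 45, 46, 47}

For each x ∈ X, list the open sets U ∈ τ with x ∈ U, then check whether U ∩ (A ∖ {x}) ≠ ∅ for every such U.
  x = 44: opens ∋ x are {44, 45, 46, 47}; each meets A ∖ {44}, so x IS a limit point.
  x = 45: opens ∋ x are {45, 46, 47}, {44, 45, 46, 47}; each meets A ∖ {45}, so x IS a limit point.
  x = 46: opens ∋ x are {46, 47}, {45, 46, 47}, {44, 45, 46, 47}; each meets A ∖ {46}, so x IS a limit point.
  x = 47: opens ∋ x are {46, 47}, {45, 46, 47}, {44, 45, 46, 47}; each meets A ∖ {47}, so x IS a limit point.
Collecting: A' = {44, 45, 46, 47}.


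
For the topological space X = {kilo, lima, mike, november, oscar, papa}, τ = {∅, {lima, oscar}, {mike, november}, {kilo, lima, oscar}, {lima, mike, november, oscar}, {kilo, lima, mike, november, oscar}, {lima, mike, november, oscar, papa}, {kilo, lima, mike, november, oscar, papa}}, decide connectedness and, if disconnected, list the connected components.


(X, τ) is connected.

Find clopen sets (U ∈ τ with X ∖ U ∈ τ):
  U = ∅, X ∖ U = {kilo, lima, mike, november, oscar, papa} — both open, so U is clopen.
  U = {kilo, lima, mike, november, oscar, papa}, X ∖ U = ∅ — both open, so U is clopen.
Only trivial clopens (∅ and X) exist, so (X, τ) is connected.
Compute connected components by grouping points that agree on all clopens:
  component: {kilo, lima, mike, november, oscar, papa}


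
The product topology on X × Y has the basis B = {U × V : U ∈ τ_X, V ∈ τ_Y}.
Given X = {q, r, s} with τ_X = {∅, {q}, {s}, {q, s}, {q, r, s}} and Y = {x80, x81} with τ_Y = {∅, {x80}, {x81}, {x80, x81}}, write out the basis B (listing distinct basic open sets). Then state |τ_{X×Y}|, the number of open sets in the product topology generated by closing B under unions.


Basis B = {∅ × ∅, {q} × {x80}, {q} × {x81}, {s} × {x80}, {s} × {x81}, {q} × {x80, x81}, {q, s} × {x80}, {q, s} × {x81}, {s} × {x80, x81}, {q, r, s} × {x80}, {q, r, s} × {x81}, {q, s} × {x80, x81}, {q, r, s} × {x80, x81}}; |τ_{X×Y}| = 25.

Enumerate products U × V with U ∈ τ_X, V ∈ τ_Y (deduplicated):
  ∅ × ∅ = {} (∅)
  {q} × {x80} = {(q,x80)}
  {q} × {x81} = {(q,x81)}
  {s} × {x80} = {(s,x80)}
  {s} × {x81} = {(s,x81)}
  {q} × {x80, x81} = {(q,x80), (q,x81)}
  {q, s} × {x80} = {(q,x80), (s,x80)}
  {q, s} × {x81} = {(q,x81), (s,x81)}
  {s} × {x80, x81} = {(s,x80), (s,x81)}
  {q, r, s} × {x80} = {(q,x80), (r,x80), (s,x80)}
  {q, r, s} × {x81} = {(q,x81), (r,x81), (s,x81)}
  {q, s} × {x80, x81} = {(q,x80), (q,x81), (s,x80), (s,x81)}
  {q, r, s} × {x80, x81} = {(q,x80), (q,x81), (r,x80), (r,x81), (s,x80), (s,x81)}
These 13 distinct sets form the basis B.
Close under arbitrary unions to get τ_{X×Y}; counting gives |τ_{X×Y}| = 25.


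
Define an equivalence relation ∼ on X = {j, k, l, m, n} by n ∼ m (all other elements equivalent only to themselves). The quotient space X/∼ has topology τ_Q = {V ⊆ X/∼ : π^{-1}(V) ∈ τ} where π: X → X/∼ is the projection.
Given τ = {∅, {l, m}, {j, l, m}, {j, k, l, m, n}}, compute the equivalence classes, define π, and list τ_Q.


X/∼ = {[j], [k], [l], [m=n]}; |τ_Q| = 2.

Equivalence classes: [j], [k], [l], [m=n].
Quotient map π: X → X/∼ sends j ↦ [j], k ↦ [k], l ↦ [l], m ↦ [m=n], n ↦ [m=n].
For each subset V ⊆ X/∼, compute π^{-1}(V) ⊆ X and check whether π^{-1}(V) ∈ τ. V is open in τ_Q iff π^{-1}(V) ∈ τ.
  V = {}: π^{-1}(V) = ∅ ∈ τ ✓.
  V = {[j]}: π^{-1}(V) = {j} ∉ τ ✗.
  V = {[k]}: π^{-1}(V) = {k} ∉ τ ✗.
  V = {[j], [k]}: π^{-1}(V) = {j, k} ∉ τ ✗.
  V = {[l]}: π^{-1}(V) = {l} ∉ τ ✗.
  V = {[j], [l]}: π^{-1}(V) = {j, l} ∉ τ ✗.
  V = {[k], [l]}: π^{-1}(V) = {k, l} ∉ τ ✗.
  V = {[j], [k], [l]}: π^{-1}(V) = {j, k, l} ∉ τ ✗.
  V = {[m=n]}: π^{-1}(V) = {m, n} ∉ τ ✗.
  V = {[j], [m=n]}: π^{-1}(V) = {j, m, n} ∉ τ ✗.
  V = {[k], [m=n]}: π^{-1}(V) = {k, m, n} ∉ τ ✗.
  V = {[j], [k], [m=n]}: π^{-1}(V) = {j, k, m, n} ∉ τ ✗.
  V = {[l], [m=n]}: π^{-1}(V) = {l, m, n} ∉ τ ✗.
  V = {[j], [l], [m=n]}: π^{-1}(V) = {j, l, m, n} ∉ τ ✗.
  V = {[k], [l], [m=n]}: π^{-1}(V) = {k, l, m, n} ∉ τ ✗.
  V = {[j], [k], [l], [m=n]}: π^{-1}(V) = {j, k, l, m, n} ∈ τ ✓.
Open sets in the quotient: τ_Q = {{}, {[j], [k], [l], [m=n]}} (2 elements).


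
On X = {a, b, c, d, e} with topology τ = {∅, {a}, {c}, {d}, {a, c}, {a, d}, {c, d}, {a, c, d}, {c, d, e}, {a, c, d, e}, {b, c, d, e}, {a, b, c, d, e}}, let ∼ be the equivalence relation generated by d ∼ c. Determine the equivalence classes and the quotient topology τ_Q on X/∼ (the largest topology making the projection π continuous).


X/∼ = {[a], [b], [c=d], [e]}; |τ_Q| = 8.

Equivalence classes: [a], [b], [c=d], [e].
Quotient map π: X → X/∼ sends a ↦ [a], b ↦ [b], c ↦ [c=d], d ↦ [c=d], e ↦ [e].
For each subset V ⊆ X/∼, compute π^{-1}(V) ⊆ X and check whether π^{-1}(V) ∈ τ. V is open in τ_Q iff π^{-1}(V) ∈ τ.
  V = {}: π^{-1}(V) = ∅ ∈ τ ✓.
  V = {[a]}: π^{-1}(V) = {a} ∈ τ ✓.
  V = {[b]}: π^{-1}(V) = {b} ∉ τ ✗.
  V = {[a], [b]}: π^{-1}(V) = {a, b} ∉ τ ✗.
  V = {[c=d]}: π^{-1}(V) = {c, d} ∈ τ ✓.
  V = {[a], [c=d]}: π^{-1}(V) = {a, c, d} ∈ τ ✓.
  V = {[b], [c=d]}: π^{-1}(V) = {b, c, d} ∉ τ ✗.
  V = {[a], [b], [c=d]}: π^{-1}(V) = {a, b, c, d} ∉ τ ✗.
  V = {[e]}: π^{-1}(V) = {e} ∉ τ ✗.
  V = {[a], [e]}: π^{-1}(V) = {a, e} ∉ τ ✗.
  V = {[b], [e]}: π^{-1}(V) = {b, e} ∉ τ ✗.
  V = {[a], [b], [e]}: π^{-1}(V) = {a, b, e} ∉ τ ✗.
  V = {[c=d], [e]}: π^{-1}(V) = {c, d, e} ∈ τ ✓.
  V = {[a], [c=d], [e]}: π^{-1}(V) = {a, c, d, e} ∈ τ ✓.
  V = {[b], [c=d], [e]}: π^{-1}(V) = {b, c, d, e} ∈ τ ✓.
  V = {[a], [b], [c=d], [e]}: π^{-1}(V) = {a, b, c, d, e} ∈ τ ✓.
Open sets in the quotient: τ_Q = {{}, {[a]}, {[c=d]}, {[a], [c=d]}, {[c=d], [e]}, {[a], [c=d], [e]}, {[b], [c=d], [e]}, {[a], [b], [c=d], [e]}} (8 elements).


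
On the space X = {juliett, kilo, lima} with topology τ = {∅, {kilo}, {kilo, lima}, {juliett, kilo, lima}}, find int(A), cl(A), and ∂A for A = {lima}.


int(A) = ∅, cl(A) = {juliett, lima}, ∂A = {juliett, lima}.

Closed sets in (X, τ) are complements of opens:
  closed(X, τ) = {∅, {juliett}, {juliett, lima}, {juliett, kilo, lima}}.
int(A) = ⋃ {U ∈ τ : U ⊆ A}. Opens contained in A: ∅.
Taking the union of these: int(A) = ∅.
cl(A) = ⋂ {C closed : A ⊆ C}. Closed sets containing A: {juliett, lima}, {juliett, kilo, lima}.
Intersecting these: cl(A) = {juliett, lima}.
∂A = cl(A) ∖ int(A) = {juliett, lima} ∖ ∅ = {juliett, lima}.


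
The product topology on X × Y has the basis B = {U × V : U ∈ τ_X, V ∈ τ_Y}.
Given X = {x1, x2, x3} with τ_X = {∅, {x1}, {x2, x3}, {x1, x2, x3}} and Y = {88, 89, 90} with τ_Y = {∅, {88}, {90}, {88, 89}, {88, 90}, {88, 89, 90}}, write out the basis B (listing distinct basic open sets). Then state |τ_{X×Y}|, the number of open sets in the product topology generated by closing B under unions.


Basis B = {∅ × ∅, {x1} × {88}, {x1} × {90}, {x1} × {88, 89}, {x1} × {88, 90}, {x2, x3} × {88}, {x2, x3} × {90}, {x1} × {88, 89, 90}, {x1, x2, x3} × {88}, {x1, x2, x3} × {90}, {x2, x3} × {88, 89}, {x2, x3} × {88, 90}, {x1, x2, x3} × {88, 89}, {x1, x2, x3} × {88, 90}, {x2, x3} × {88, 89, 90}, {x1, x2, x3} × {88, 89, 90}}; |τ_{X×Y}| = 36.

Enumerate products U × V with U ∈ τ_X, V ∈ τ_Y (deduplicated):
  ∅ × ∅ = {} (∅)
  {x1} × {88} = {(x1,88)}
  {x1} × {90} = {(x1,90)}
  {x1} × {88, 89} = {(x1,88), (x1,89)}
  {x1} × {88, 90} = {(x1,88), (x1,90)}
  {x2, x3} × {88} = {(x2,88), (x3,88)}
  {x2, x3} × {90} = {(x2,90), (x3,90)}
  {x1} × {88, 89, 90} = {(x1,88), (x1,89), (x1,90)}
  {x1, x2, x3} × {88} = {(x1,88), (x2,88), (x3,88)}
  {x1, x2, x3} × {90} = {(x1,90), (x2,90), (x3,90)}
  {x2, x3} × {88, 89} = {(x2,88), (x2,89), (x3,88), (x3,89)}
  {x2, x3} × {88, 90} = {(x2,88), (x2,90), (x3,88), (x3,90)}
  {x1, x2, x3} × {88, 89} = {(x1,88), (x1,89), (x2,88), (x2,89), (x3,88), (x3,89)}
  {x1, x2, x3} × {88, 90} = {(x1,88), (x1,90), (x2,88), (x2,90), (x3,88), (x3,90)}
  {x2, x3} × {88, 89, 90} = {(x2,88), (x2,89), (x2,90), (x3,88), (x3,89), (x3,90)}
  {x1, x2, x3} × {88, 89, 90} = {(x1,88), (x1,89), (x1,90), (x2,88), (x2,89), (x2,90), (x3,88), (x3,89), (x3,90)}
These 16 distinct sets form the basis B.
Close under arbitrary unions to get τ_{X×Y}; counting gives |τ_{X×Y}| = 36.


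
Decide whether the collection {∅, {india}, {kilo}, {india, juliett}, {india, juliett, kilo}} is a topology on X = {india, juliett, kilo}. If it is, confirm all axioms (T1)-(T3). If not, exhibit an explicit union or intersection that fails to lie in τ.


τ is NOT a topology on X.

Axiom (T1): ∅ ∈ τ? Yes; X ∈ τ? Yes.
Axiom (T2/T3): check pairwise unions and intersections of members of τ.
Counterexample for (T2): {india} ∪ {kilo} = {india, kilo} ∉ τ. Therefore τ is NOT a topology.


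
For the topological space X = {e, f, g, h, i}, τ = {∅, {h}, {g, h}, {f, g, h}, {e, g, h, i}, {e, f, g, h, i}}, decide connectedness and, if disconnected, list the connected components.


(X, τ) is connected.

Find clopen sets (U ∈ τ with X ∖ U ∈ τ):
  U = ∅, X ∖ U = {e, f, g, h, i} — both open, so U is clopen.
  U = {e, f, g, h, i}, X ∖ U = ∅ — both open, so U is clopen.
Only trivial clopens (∅ and X) exist, so (X, τ) is connected.
Compute connected components by grouping points that agree on all clopens:
  component: {e, f, g, h, i}


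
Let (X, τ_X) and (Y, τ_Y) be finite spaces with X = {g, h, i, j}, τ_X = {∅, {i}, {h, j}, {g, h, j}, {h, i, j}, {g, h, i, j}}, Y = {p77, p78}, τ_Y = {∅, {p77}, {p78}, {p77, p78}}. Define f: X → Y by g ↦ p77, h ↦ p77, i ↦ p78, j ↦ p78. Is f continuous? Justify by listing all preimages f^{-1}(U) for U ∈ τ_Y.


f is NOT continuous.

Compute f^{-1}(U) for each U ∈ τ_Y:
  U = ∅: f^{-1}(U) = ∅ ∈ τ_X ✓.
  U = {p77}: f^{-1}(U) = {g, h} ∉ τ_X ✗.
  U = {p78}: f^{-1}(U) = {i, j} ∉ τ_X ✗.
  U = {p77, p78}: f^{-1}(U) = {g, h, i, j} ∈ τ_X ✓.
Found U = {p77} with f^{-1}(U) = {g, h} not in τ_X. Therefore f is NOT continuous.


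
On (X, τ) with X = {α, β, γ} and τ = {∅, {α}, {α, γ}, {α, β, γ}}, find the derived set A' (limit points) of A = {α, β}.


A' = {β, γ}

For each x ∈ X, list the open sets U ∈ τ with x ∈ U, then check whether U ∩ (A ∖ {x}) ≠ ∅ for every such U.
  x = α: open {α} ∋ x has {α} ∩ (A ∖ {α}) = ∅, so x is NOT a limit point.
  x = β: opens ∋ x are {α, β, γ}; each meets A ∖ {β}, so x IS a limit point.
  x = γ: opens ∋ x are {α, γ}, {α, β, γ}; each meets A ∖ {γ}, so x IS a limit point.
Collecting: A' = {β, γ}.


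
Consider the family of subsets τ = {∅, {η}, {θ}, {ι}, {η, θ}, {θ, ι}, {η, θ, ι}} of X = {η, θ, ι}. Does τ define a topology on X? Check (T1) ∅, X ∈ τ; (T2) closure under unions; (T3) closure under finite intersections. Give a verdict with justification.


τ is NOT a topology on X.

Axiom (T1): ∅ ∈ τ? Yes; X ∈ τ? Yes.
Axiom (T2/T3): check pairwise unions and intersections of members of τ.
Counterexample for (T2): {η} ∪ {ι} = {η, ι} ∉ τ. Therefore τ is NOT a topology.


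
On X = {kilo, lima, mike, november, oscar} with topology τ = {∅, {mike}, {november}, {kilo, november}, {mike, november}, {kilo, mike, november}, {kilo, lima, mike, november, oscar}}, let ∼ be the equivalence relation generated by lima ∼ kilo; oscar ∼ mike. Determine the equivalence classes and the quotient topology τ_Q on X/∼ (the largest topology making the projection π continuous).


X/∼ = {[kilo=lima], [mike=oscar], [november]}; |τ_Q| = 3.

Equivalence classes: [kilo=lima], [mike=oscar], [november].
Quotient map π: X → X/∼ sends kilo ↦ [kilo=lima], lima ↦ [kilo=lima], mike ↦ [mike=oscar], november ↦ [november], oscar ↦ [mike=oscar].
For each subset V ⊆ X/∼, compute π^{-1}(V) ⊆ X and check whether π^{-1}(V) ∈ τ. V is open in τ_Q iff π^{-1}(V) ∈ τ.
  V = {}: π^{-1}(V) = ∅ ∈ τ ✓.
  V = {[kilo=lima]}: π^{-1}(V) = {kilo, lima} ∉ τ ✗.
  V = {[mike=oscar]}: π^{-1}(V) = {mike, oscar} ∉ τ ✗.
  V = {[kilo=lima], [mike=oscar]}: π^{-1}(V) = {kilo, lima, mike, oscar} ∉ τ ✗.
  V = {[november]}: π^{-1}(V) = {november} ∈ τ ✓.
  V = {[kilo=lima], [november]}: π^{-1}(V) = {kilo, lima, november} ∉ τ ✗.
  V = {[mike=oscar], [november]}: π^{-1}(V) = {mike, november, oscar} ∉ τ ✗.
  V = {[kilo=lima], [mike=oscar], [november]}: π^{-1}(V) = {kilo, lima, mike, november, oscar} ∈ τ ✓.
Open sets in the quotient: τ_Q = {{}, {[november]}, {[kilo=lima], [mike=oscar], [november]}} (3 elements).


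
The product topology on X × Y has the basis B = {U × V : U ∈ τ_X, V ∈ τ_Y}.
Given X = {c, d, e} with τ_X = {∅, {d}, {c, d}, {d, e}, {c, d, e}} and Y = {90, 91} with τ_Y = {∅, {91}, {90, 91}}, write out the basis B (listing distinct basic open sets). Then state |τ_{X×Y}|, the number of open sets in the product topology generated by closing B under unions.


Basis B = {∅ × ∅, {d} × {91}, {c, d} × {91}, {d} × {90, 91}, {d, e} × {91}, {c, d, e} × {91}, {c, d} × {90, 91}, {d, e} × {90, 91}, {c, d, e} × {90, 91}}; |τ_{X×Y}| = 14.

Enumerate products U × V with U ∈ τ_X, V ∈ τ_Y (deduplicated):
  ∅ × ∅ = {} (∅)
  {d} × {91} = {(d,91)}
  {c, d} × {91} = {(c,91), (d,91)}
  {d} × {90, 91} = {(d,90), (d,91)}
  {d, e} × {91} = {(d,91), (e,91)}
  {c, d, e} × {91} = {(c,91), (d,91), (e,91)}
  {c, d} × {90, 91} = {(c,90), (c,91), (d,90), (d,91)}
  {d, e} × {90, 91} = {(d,90), (d,91), (e,90), (e,91)}
  {c, d, e} × {90, 91} = {(c,90), (c,91), (d,90), (d,91), (e,90), (e,91)}
These 9 distinct sets form the basis B.
Close under arbitrary unions to get τ_{X×Y}; counting gives |τ_{X×Y}| = 14.


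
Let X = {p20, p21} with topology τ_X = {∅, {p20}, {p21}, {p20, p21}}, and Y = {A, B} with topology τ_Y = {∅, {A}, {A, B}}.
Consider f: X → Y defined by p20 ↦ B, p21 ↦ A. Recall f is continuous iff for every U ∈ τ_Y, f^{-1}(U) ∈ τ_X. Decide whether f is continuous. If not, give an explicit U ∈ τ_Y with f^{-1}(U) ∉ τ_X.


f IS continuous.

Compute f^{-1}(U) for each U ∈ τ_Y:
  U = ∅: f^{-1}(U) = ∅ ∈ τ_X ✓.
  U = {A}: f^{-1}(U) = {p21} ∈ τ_X ✓.
  U = {A, B}: f^{-1}(U) = {p20, p21} ∈ τ_X ✓.
Every preimage lies in τ_X, so f IS continuous.


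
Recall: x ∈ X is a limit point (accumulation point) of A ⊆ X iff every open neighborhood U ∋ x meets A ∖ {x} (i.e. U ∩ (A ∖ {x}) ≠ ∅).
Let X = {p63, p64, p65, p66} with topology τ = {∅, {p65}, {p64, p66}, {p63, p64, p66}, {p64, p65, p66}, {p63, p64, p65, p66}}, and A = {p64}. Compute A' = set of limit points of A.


A' = {p63, p66}

For each x ∈ X, list the open sets U ∈ τ with x ∈ U, then check whether U ∩ (A ∖ {x}) ≠ ∅ for every such U.
  x = p63: opens ∋ x are {p63, p64, p66}, {p63, p64, p65, p66}; each meets A ∖ {p63}, so x IS a limit point.
  x = p64: open {p64, p66} ∋ x has {p64, p66} ∩ (A ∖ {p64}) = ∅, so x is NOT a limit point.
  x = p65: open {p65} ∋ x has {p65} ∩ (A ∖ {p65}) = ∅, so x is NOT a limit point.
  x = p66: opens ∋ x are {p64, p66}, {p63, p64, p66}, {p64, p65, p66}, {p63, p64, p65, p66}; each meets A ∖ {p66}, so x IS a limit point.
Collecting: A' = {p63, p66}.


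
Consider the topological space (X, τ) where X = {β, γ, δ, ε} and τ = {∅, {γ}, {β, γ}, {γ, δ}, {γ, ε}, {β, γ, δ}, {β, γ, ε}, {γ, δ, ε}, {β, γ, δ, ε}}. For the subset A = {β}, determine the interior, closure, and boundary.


int(A) = ∅, cl(A) = {β}, ∂A = {β}.

Closed sets in (X, τ) are complements of opens:
  closed(X, τ) = {∅, {β}, {δ}, {ε}, {β, δ}, {β, ε}, {δ, ε}, {β, δ, ε}, {β, γ, δ, ε}}.
int(A) = ⋃ {U ∈ τ : U ⊆ A}. Opens contained in A: ∅.
Taking the union of these: int(A) = ∅.
cl(A) = ⋂ {C closed : A ⊆ C}. Closed sets containing A: {β}, {β, δ}, {β, ε}, {β, δ, ε}, {β, γ, δ, ε}.
Intersecting these: cl(A) = {β}.
∂A = cl(A) ∖ int(A) = {β} ∖ ∅ = {β}.


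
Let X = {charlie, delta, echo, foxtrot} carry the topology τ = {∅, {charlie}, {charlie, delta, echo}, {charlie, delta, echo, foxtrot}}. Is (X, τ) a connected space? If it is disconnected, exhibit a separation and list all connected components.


(X, τ) is connected.

Find clopen sets (U ∈ τ with X ∖ U ∈ τ):
  U = ∅, X ∖ U = {charlie, delta, echo, foxtrot} — both open, so U is clopen.
  U = {charlie, delta, echo, foxtrot}, X ∖ U = ∅ — both open, so U is clopen.
Only trivial clopens (∅ and X) exist, so (X, τ) is connected.
Compute connected components by grouping points that agree on all clopens:
  component: {charlie, delta, echo, foxtrot}


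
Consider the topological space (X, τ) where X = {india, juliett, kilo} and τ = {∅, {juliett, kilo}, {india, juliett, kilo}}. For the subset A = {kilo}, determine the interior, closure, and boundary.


int(A) = ∅, cl(A) = {india, juliett, kilo}, ∂A = {india, juliett, kilo}.

Closed sets in (X, τ) are complements of opens:
  closed(X, τ) = {∅, {india}, {india, juliett, kilo}}.
int(A) = ⋃ {U ∈ τ : U ⊆ A}. Opens contained in A: ∅.
Taking the union of these: int(A) = ∅.
cl(A) = ⋂ {C closed : A ⊆ C}. Closed sets containing A: {india, juliett, kilo}.
Intersecting these: cl(A) = {india, juliett, kilo}.
∂A = cl(A) ∖ int(A) = {india, juliett, kilo} ∖ ∅ = {india, juliett, kilo}.


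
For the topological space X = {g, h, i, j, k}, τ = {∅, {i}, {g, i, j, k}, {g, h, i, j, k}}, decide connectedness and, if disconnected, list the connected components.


(X, τ) is connected.

Find clopen sets (U ∈ τ with X ∖ U ∈ τ):
  U = ∅, X ∖ U = {g, h, i, j, k} — both open, so U is clopen.
  U = {g, h, i, j, k}, X ∖ U = ∅ — both open, so U is clopen.
Only trivial clopens (∅ and X) exist, so (X, τ) is connected.
Compute connected components by grouping points that agree on all clopens:
  component: {g, h, i, j, k}


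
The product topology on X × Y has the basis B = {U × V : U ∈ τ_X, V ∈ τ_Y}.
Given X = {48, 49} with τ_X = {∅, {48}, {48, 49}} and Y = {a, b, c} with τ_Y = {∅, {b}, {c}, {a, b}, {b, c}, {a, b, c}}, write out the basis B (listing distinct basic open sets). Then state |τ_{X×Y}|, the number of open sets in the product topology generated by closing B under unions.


Basis B = {∅ × ∅, {48} × {b}, {48} × {c}, {48} × {a, b}, {48} × {b, c}, {48, 49} × {b}, {48, 49} × {c}, {48} × {a, b, c}, {48, 49} × {a, b}, {48, 49} × {b, c}, {48, 49} × {a, b, c}}; |τ_{X×Y}| = 18.

Enumerate products U × V with U ∈ τ_X, V ∈ τ_Y (deduplicated):
  ∅ × ∅ = {} (∅)
  {48} × {b} = {(48,b)}
  {48} × {c} = {(48,c)}
  {48} × {a, b} = {(48,a), (48,b)}
  {48} × {b, c} = {(48,b), (48,c)}
  {48, 49} × {b} = {(48,b), (49,b)}
  {48, 49} × {c} = {(48,c), (49,c)}
  {48} × {a, b, c} = {(48,a), (48,b), (48,c)}
  {48, 49} × {a, b} = {(48,a), (48,b), (49,a), (49,b)}
  {48, 49} × {b, c} = {(48,b), (48,c), (49,b), (49,c)}
  {48, 49} × {a, b, c} = {(48,a), (48,b), (48,c), (49,a), (49,b), (49,c)}
These 11 distinct sets form the basis B.
Close under arbitrary unions to get τ_{X×Y}; counting gives |τ_{X×Y}| = 18.


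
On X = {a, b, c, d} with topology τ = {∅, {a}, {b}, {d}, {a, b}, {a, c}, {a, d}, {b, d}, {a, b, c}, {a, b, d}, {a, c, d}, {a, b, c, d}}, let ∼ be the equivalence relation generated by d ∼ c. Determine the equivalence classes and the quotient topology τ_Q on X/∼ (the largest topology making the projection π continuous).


X/∼ = {[a], [b], [c=d]}; |τ_Q| = 6.

Equivalence classes: [a], [b], [c=d].
Quotient map π: X → X/∼ sends a ↦ [a], b ↦ [b], c ↦ [c=d], d ↦ [c=d].
For each subset V ⊆ X/∼, compute π^{-1}(V) ⊆ X and check whether π^{-1}(V) ∈ τ. V is open in τ_Q iff π^{-1}(V) ∈ τ.
  V = {}: π^{-1}(V) = ∅ ∈ τ ✓.
  V = {[a]}: π^{-1}(V) = {a} ∈ τ ✓.
  V = {[b]}: π^{-1}(V) = {b} ∈ τ ✓.
  V = {[a], [b]}: π^{-1}(V) = {a, b} ∈ τ ✓.
  V = {[c=d]}: π^{-1}(V) = {c, d} ∉ τ ✗.
  V = {[a], [c=d]}: π^{-1}(V) = {a, c, d} ∈ τ ✓.
  V = {[b], [c=d]}: π^{-1}(V) = {b, c, d} ∉ τ ✗.
  V = {[a], [b], [c=d]}: π^{-1}(V) = {a, b, c, d} ∈ τ ✓.
Open sets in the quotient: τ_Q = {{}, {[a]}, {[b]}, {[a], [b]}, {[a], [c=d]}, {[a], [b], [c=d]}} (6 elements).


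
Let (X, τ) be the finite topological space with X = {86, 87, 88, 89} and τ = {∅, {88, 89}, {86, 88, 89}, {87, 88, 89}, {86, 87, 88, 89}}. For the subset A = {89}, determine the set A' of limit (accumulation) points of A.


A' = {86, 87, 88}

For each x ∈ X, list the open sets U ∈ τ with x ∈ U, then check whether U ∩ (A ∖ {x}) ≠ ∅ for every such U.
  x = 86: opens ∋ x are {86, 88, 89}, {86, 87, 88, 89}; each meets A ∖ {86}, so x IS a limit point.
  x = 87: opens ∋ x are {87, 88, 89}, {86, 87, 88, 89}; each meets A ∖ {87}, so x IS a limit point.
  x = 88: opens ∋ x are {88, 89}, {86, 88, 89}, {87, 88, 89}, {86, 87, 88, 89}; each meets A ∖ {88}, so x IS a limit point.
  x = 89: open {88, 89} ∋ x has {88, 89} ∩ (A ∖ {89}) = ∅, so x is NOT a limit point.
Collecting: A' = {86, 87, 88}.


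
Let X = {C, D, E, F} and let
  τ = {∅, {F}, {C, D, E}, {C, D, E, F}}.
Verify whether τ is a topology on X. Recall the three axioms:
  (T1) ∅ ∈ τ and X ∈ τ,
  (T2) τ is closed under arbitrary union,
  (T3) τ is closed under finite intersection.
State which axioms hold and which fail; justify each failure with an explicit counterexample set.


τ IS a topology on X.

Axiom (T1): ∅ ∈ τ? Yes; X ∈ τ? Yes.
Axiom (T2/T3): check pairwise unions and intersections of members of τ.
All pairwise intersections and unions checked — each lies in τ. Therefore τ satisfies (T1), (T2), (T3): it IS a topology on X.


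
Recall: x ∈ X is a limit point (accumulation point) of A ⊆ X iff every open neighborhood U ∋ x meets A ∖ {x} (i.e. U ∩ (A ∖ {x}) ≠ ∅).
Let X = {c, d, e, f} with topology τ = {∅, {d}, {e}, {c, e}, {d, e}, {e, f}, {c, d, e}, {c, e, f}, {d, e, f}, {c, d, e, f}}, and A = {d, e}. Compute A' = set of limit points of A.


A' = {c, f}

For each x ∈ X, list the open sets U ∈ τ with x ∈ U, then check whether U ∩ (A ∖ {x}) ≠ ∅ for every such U.
  x = c: opens ∋ x are {c, e}, {c, d, e}, {c, e, f}, {c, d, e, f}; each meets A ∖ {c}, so x IS a limit point.
  x = d: open {d} ∋ x has {d} ∩ (A ∖ {d}) = ∅, so x is NOT a limit point.
  x = e: open {e} ∋ x has {e} ∩ (A ∖ {e}) = ∅, so x is NOT a limit point.
  x = f: opens ∋ x are {e, f}, {c, e, f}, {d, e, f}, {c, d, e, f}; each meets A ∖ {f}, so x IS a limit point.
Collecting: A' = {c, f}.


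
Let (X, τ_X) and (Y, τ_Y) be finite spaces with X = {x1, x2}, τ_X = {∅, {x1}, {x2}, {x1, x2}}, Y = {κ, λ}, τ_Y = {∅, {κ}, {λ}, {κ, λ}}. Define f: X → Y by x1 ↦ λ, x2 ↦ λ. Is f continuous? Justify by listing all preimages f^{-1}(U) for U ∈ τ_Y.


f IS continuous.

Compute f^{-1}(U) for each U ∈ τ_Y:
  U = ∅: f^{-1}(U) = ∅ ∈ τ_X ✓.
  U = {κ}: f^{-1}(U) = ∅ ∈ τ_X ✓.
  U = {λ}: f^{-1}(U) = {x1, x2} ∈ τ_X ✓.
  U = {κ, λ}: f^{-1}(U) = {x1, x2} ∈ τ_X ✓.
Every preimage lies in τ_X, so f IS continuous.


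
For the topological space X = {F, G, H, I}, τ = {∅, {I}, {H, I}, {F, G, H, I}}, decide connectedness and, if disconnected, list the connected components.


(X, τ) is connected.

Find clopen sets (U ∈ τ with X ∖ U ∈ τ):
  U = ∅, X ∖ U = {F, G, H, I} — both open, so U is clopen.
  U = {F, G, H, I}, X ∖ U = ∅ — both open, so U is clopen.
Only trivial clopens (∅ and X) exist, so (X, τ) is connected.
Compute connected components by grouping points that agree on all clopens:
  component: {F, G, H, I}


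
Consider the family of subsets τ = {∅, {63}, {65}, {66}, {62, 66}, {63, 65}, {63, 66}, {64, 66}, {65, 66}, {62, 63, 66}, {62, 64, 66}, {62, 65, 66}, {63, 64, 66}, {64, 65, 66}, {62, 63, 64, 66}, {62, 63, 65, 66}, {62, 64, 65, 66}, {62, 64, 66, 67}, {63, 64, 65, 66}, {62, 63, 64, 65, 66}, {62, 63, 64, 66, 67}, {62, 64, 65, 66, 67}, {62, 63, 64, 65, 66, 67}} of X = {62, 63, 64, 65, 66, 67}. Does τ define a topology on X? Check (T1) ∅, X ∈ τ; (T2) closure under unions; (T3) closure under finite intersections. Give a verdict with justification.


τ is NOT a topology on X.

Axiom (T1): ∅ ∈ τ? Yes; X ∈ τ? Yes.
Axiom (T2/T3): check pairwise unions and intersections of members of τ.
Counterexample for (T2): {63} ∪ {65, 66} = {63, 65, 66} ∉ τ. Therefore τ is NOT a topology.


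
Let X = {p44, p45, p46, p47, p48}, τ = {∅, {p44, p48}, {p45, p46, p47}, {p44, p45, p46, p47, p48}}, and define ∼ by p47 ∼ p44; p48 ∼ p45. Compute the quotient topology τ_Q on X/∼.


X/∼ = {[p44=p47], [p45=p48], [p46]}; |τ_Q| = 2.

Equivalence classes: [p44=p47], [p45=p48], [p46].
Quotient map π: X → X/∼ sends p44 ↦ [p44=p47], p45 ↦ [p45=p48], p46 ↦ [p46], p47 ↦ [p44=p47], p48 ↦ [p45=p48].
For each subset V ⊆ X/∼, compute π^{-1}(V) ⊆ X and check whether π^{-1}(V) ∈ τ. V is open in τ_Q iff π^{-1}(V) ∈ τ.
  V = {}: π^{-1}(V) = ∅ ∈ τ ✓.
  V = {[p44=p47]}: π^{-1}(V) = {p44, p47} ∉ τ ✗.
  V = {[p45=p48]}: π^{-1}(V) = {p45, p48} ∉ τ ✗.
  V = {[p44=p47], [p45=p48]}: π^{-1}(V) = {p44, p45, p47, p48} ∉ τ ✗.
  V = {[p46]}: π^{-1}(V) = {p46} ∉ τ ✗.
  V = {[p44=p47], [p46]}: π^{-1}(V) = {p44, p46, p47} ∉ τ ✗.
  V = {[p45=p48], [p46]}: π^{-1}(V) = {p45, p46, p48} ∉ τ ✗.
  V = {[p44=p47], [p45=p48], [p46]}: π^{-1}(V) = {p44, p45, p46, p47, p48} ∈ τ ✓.
Open sets in the quotient: τ_Q = {{}, {[p44=p47], [p45=p48], [p46]}} (2 elements).


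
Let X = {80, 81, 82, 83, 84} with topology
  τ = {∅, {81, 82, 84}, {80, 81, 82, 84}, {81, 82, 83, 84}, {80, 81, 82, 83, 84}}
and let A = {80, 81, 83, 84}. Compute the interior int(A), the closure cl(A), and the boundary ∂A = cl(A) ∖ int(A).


int(A) = ∅, cl(A) = {80, 81, 82, 83, 84}, ∂A = {80, 81, 82, 83, 84}.

Closed sets in (X, τ) are complements of opens:
  closed(X, τ) = {∅, {80}, {83}, {80, 83}, {80, 81, 82, 83, 84}}.
int(A) = ⋃ {U ∈ τ : U ⊆ A}. Opens contained in A: ∅.
Taking the union of these: int(A) = ∅.
cl(A) = ⋂ {C closed : A ⊆ C}. Closed sets containing A: {80, 81, 82, 83, 84}.
Intersecting these: cl(A) = {80, 81, 82, 83, 84}.
∂A = cl(A) ∖ int(A) = {80, 81, 82, 83, 84} ∖ ∅ = {80, 81, 82, 83, 84}.


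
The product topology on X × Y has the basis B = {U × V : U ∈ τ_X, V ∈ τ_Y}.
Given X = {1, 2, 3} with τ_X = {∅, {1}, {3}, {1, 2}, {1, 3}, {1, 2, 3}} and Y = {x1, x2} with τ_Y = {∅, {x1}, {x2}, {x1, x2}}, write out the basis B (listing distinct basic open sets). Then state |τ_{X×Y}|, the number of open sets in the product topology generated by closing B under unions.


Basis B = {∅ × ∅, {1} × {x1}, {1} × {x2}, {3} × {x1}, {3} × {x2}, {1} × {x1, x2}, {1, 2} × {x1}, {1, 3} × {x1}, {1, 2} × {x2}, {1, 3} × {x2}, {3} × {x1, x2}, {1, 2, 3} × {x1}, {1, 2, 3} × {x2}, {1, 2} × {x1, x2}, {1, 3} × {x1, x2}, {1, 2, 3} × {x1, x2}}; |τ_{X×Y}| = 36.

Enumerate products U × V with U ∈ τ_X, V ∈ τ_Y (deduplicated):
  ∅ × ∅ = {} (∅)
  {1} × {x1} = {(1,x1)}
  {1} × {x2} = {(1,x2)}
  {3} × {x1} = {(3,x1)}
  {3} × {x2} = {(3,x2)}
  {1} × {x1, x2} = {(1,x1), (1,x2)}
  {1, 2} × {x1} = {(1,x1), (2,x1)}
  {1, 3} × {x1} = {(1,x1), (3,x1)}
  {1, 2} × {x2} = {(1,x2), (2,x2)}
  {1, 3} × {x2} = {(1,x2), (3,x2)}
  {3} × {x1, x2} = {(3,x1), (3,x2)}
  {1, 2, 3} × {x1} = {(1,x1), (2,x1), (3,x1)}
  {1, 2, 3} × {x2} = {(1,x2), (2,x2), (3,x2)}
  {1, 2} × {x1, x2} = {(1,x1), (1,x2), (2,x1), (2,x2)}
  {1, 3} × {x1, x2} = {(1,x1), (1,x2), (3,x1), (3,x2)}
  {1, 2, 3} × {x1, x2} = {(1,x1), (1,x2), (2,x1), (2,x2), (3,x1), (3,x2)}
These 16 distinct sets form the basis B.
Close under arbitrary unions to get τ_{X×Y}; counting gives |τ_{X×Y}| = 36.
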